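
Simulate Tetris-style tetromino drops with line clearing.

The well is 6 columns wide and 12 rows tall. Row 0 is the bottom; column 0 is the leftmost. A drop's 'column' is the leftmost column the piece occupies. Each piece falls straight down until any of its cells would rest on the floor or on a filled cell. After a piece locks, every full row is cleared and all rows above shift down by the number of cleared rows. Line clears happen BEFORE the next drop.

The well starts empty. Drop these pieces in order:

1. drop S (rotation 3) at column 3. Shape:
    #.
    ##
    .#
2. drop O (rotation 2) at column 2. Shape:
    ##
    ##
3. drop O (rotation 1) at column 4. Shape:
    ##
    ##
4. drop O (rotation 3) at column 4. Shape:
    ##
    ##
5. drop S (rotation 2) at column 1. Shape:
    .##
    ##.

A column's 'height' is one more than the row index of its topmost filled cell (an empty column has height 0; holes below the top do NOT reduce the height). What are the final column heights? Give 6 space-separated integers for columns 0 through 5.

Drop 1: S rot3 at col 3 lands with bottom-row=0; cleared 0 line(s) (total 0); column heights now [0 0 0 3 2 0], max=3
Drop 2: O rot2 at col 2 lands with bottom-row=3; cleared 0 line(s) (total 0); column heights now [0 0 5 5 2 0], max=5
Drop 3: O rot1 at col 4 lands with bottom-row=2; cleared 0 line(s) (total 0); column heights now [0 0 5 5 4 4], max=5
Drop 4: O rot3 at col 4 lands with bottom-row=4; cleared 0 line(s) (total 0); column heights now [0 0 5 5 6 6], max=6
Drop 5: S rot2 at col 1 lands with bottom-row=5; cleared 0 line(s) (total 0); column heights now [0 6 7 7 6 6], max=7

Answer: 0 6 7 7 6 6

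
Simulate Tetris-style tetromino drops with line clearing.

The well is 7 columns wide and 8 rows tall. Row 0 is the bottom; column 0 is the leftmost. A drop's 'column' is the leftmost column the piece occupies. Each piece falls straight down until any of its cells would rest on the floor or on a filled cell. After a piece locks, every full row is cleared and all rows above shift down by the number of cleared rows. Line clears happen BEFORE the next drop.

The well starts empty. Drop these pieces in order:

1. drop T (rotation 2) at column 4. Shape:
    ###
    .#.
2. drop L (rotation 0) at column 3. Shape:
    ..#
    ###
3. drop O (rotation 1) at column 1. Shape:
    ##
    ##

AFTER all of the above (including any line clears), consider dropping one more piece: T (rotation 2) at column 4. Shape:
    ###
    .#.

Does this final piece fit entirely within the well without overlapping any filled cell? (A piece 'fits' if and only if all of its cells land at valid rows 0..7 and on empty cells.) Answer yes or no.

Answer: yes

Derivation:
Drop 1: T rot2 at col 4 lands with bottom-row=0; cleared 0 line(s) (total 0); column heights now [0 0 0 0 2 2 2], max=2
Drop 2: L rot0 at col 3 lands with bottom-row=2; cleared 0 line(s) (total 0); column heights now [0 0 0 3 3 4 2], max=4
Drop 3: O rot1 at col 1 lands with bottom-row=0; cleared 0 line(s) (total 0); column heights now [0 2 2 3 3 4 2], max=4
Test piece T rot2 at col 4 (width 3): heights before test = [0 2 2 3 3 4 2]; fits = True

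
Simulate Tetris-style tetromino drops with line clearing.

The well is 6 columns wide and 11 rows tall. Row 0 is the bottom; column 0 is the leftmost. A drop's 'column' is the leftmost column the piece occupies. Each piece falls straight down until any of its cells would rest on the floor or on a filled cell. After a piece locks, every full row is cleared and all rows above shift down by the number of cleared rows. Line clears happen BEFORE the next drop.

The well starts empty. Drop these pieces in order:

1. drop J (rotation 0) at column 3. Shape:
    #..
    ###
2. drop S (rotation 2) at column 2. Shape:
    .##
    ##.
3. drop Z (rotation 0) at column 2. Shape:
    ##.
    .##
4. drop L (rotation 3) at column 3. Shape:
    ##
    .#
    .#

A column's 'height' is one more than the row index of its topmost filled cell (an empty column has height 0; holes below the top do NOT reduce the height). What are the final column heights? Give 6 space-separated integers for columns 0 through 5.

Answer: 0 0 6 8 8 1

Derivation:
Drop 1: J rot0 at col 3 lands with bottom-row=0; cleared 0 line(s) (total 0); column heights now [0 0 0 2 1 1], max=2
Drop 2: S rot2 at col 2 lands with bottom-row=2; cleared 0 line(s) (total 0); column heights now [0 0 3 4 4 1], max=4
Drop 3: Z rot0 at col 2 lands with bottom-row=4; cleared 0 line(s) (total 0); column heights now [0 0 6 6 5 1], max=6
Drop 4: L rot3 at col 3 lands with bottom-row=5; cleared 0 line(s) (total 0); column heights now [0 0 6 8 8 1], max=8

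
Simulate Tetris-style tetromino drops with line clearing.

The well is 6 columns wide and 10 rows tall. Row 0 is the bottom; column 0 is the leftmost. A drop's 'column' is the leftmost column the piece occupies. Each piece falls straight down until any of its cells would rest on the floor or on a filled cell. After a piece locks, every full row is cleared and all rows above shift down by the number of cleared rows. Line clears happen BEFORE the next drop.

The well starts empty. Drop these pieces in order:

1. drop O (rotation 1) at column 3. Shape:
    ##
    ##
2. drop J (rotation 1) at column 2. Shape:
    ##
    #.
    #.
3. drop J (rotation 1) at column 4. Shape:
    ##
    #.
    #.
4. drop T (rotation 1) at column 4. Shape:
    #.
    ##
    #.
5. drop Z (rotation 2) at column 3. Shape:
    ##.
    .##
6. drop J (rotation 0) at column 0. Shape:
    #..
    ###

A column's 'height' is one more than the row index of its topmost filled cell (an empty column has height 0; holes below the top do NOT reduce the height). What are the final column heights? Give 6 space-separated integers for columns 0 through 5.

Drop 1: O rot1 at col 3 lands with bottom-row=0; cleared 0 line(s) (total 0); column heights now [0 0 0 2 2 0], max=2
Drop 2: J rot1 at col 2 lands with bottom-row=0; cleared 0 line(s) (total 0); column heights now [0 0 3 3 2 0], max=3
Drop 3: J rot1 at col 4 lands with bottom-row=2; cleared 0 line(s) (total 0); column heights now [0 0 3 3 5 5], max=5
Drop 4: T rot1 at col 4 lands with bottom-row=5; cleared 0 line(s) (total 0); column heights now [0 0 3 3 8 7], max=8
Drop 5: Z rot2 at col 3 lands with bottom-row=8; cleared 0 line(s) (total 0); column heights now [0 0 3 10 10 9], max=10
Drop 6: J rot0 at col 0 lands with bottom-row=3; cleared 0 line(s) (total 0); column heights now [5 4 4 10 10 9], max=10

Answer: 5 4 4 10 10 9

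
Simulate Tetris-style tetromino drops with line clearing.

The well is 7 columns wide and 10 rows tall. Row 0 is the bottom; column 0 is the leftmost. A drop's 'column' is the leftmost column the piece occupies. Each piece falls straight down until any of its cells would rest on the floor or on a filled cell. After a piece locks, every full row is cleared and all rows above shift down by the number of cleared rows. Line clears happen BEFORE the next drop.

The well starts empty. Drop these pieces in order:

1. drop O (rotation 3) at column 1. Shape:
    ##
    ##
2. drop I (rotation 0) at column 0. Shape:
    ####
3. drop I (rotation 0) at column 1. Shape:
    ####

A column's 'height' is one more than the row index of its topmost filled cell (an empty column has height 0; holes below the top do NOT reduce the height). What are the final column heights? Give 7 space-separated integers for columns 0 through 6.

Answer: 3 4 4 4 4 0 0

Derivation:
Drop 1: O rot3 at col 1 lands with bottom-row=0; cleared 0 line(s) (total 0); column heights now [0 2 2 0 0 0 0], max=2
Drop 2: I rot0 at col 0 lands with bottom-row=2; cleared 0 line(s) (total 0); column heights now [3 3 3 3 0 0 0], max=3
Drop 3: I rot0 at col 1 lands with bottom-row=3; cleared 0 line(s) (total 0); column heights now [3 4 4 4 4 0 0], max=4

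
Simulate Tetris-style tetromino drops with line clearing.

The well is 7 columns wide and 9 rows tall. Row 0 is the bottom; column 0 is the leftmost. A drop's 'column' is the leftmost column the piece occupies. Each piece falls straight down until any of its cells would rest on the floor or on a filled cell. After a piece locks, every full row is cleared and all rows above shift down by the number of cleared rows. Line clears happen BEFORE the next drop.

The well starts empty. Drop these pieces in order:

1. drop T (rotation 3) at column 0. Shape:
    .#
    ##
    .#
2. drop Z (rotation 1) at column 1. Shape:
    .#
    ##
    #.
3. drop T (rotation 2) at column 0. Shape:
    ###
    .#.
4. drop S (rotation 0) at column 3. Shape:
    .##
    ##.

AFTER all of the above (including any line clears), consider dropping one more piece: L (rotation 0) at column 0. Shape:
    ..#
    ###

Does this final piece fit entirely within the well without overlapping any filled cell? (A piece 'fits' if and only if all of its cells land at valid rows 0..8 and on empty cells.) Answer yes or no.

Answer: yes

Derivation:
Drop 1: T rot3 at col 0 lands with bottom-row=0; cleared 0 line(s) (total 0); column heights now [2 3 0 0 0 0 0], max=3
Drop 2: Z rot1 at col 1 lands with bottom-row=3; cleared 0 line(s) (total 0); column heights now [2 5 6 0 0 0 0], max=6
Drop 3: T rot2 at col 0 lands with bottom-row=5; cleared 0 line(s) (total 0); column heights now [7 7 7 0 0 0 0], max=7
Drop 4: S rot0 at col 3 lands with bottom-row=0; cleared 0 line(s) (total 0); column heights now [7 7 7 1 2 2 0], max=7
Test piece L rot0 at col 0 (width 3): heights before test = [7 7 7 1 2 2 0]; fits = True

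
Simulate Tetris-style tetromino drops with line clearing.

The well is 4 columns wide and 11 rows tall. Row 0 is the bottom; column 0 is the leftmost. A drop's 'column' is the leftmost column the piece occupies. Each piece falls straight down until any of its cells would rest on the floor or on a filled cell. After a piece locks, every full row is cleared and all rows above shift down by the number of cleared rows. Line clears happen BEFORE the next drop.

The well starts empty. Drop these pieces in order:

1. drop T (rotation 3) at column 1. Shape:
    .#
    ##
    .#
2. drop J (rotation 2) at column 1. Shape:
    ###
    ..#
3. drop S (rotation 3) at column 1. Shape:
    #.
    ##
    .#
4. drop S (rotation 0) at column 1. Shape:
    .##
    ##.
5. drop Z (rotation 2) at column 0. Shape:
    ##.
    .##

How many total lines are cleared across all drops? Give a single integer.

Answer: 0

Derivation:
Drop 1: T rot3 at col 1 lands with bottom-row=0; cleared 0 line(s) (total 0); column heights now [0 2 3 0], max=3
Drop 2: J rot2 at col 1 lands with bottom-row=2; cleared 0 line(s) (total 0); column heights now [0 4 4 4], max=4
Drop 3: S rot3 at col 1 lands with bottom-row=4; cleared 0 line(s) (total 0); column heights now [0 7 6 4], max=7
Drop 4: S rot0 at col 1 lands with bottom-row=7; cleared 0 line(s) (total 0); column heights now [0 8 9 9], max=9
Drop 5: Z rot2 at col 0 lands with bottom-row=9; cleared 0 line(s) (total 0); column heights now [11 11 10 9], max=11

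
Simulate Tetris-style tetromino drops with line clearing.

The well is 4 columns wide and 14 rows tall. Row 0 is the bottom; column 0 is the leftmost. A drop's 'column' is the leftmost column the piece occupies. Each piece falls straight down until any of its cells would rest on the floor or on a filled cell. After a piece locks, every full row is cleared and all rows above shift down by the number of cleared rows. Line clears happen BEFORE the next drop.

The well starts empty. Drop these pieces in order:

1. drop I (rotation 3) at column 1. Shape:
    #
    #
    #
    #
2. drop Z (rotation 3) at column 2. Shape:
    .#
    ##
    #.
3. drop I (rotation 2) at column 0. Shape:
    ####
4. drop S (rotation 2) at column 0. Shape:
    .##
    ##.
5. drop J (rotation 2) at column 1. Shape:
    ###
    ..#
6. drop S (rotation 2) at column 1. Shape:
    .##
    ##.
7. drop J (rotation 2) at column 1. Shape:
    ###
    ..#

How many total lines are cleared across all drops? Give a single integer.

Drop 1: I rot3 at col 1 lands with bottom-row=0; cleared 0 line(s) (total 0); column heights now [0 4 0 0], max=4
Drop 2: Z rot3 at col 2 lands with bottom-row=0; cleared 0 line(s) (total 0); column heights now [0 4 2 3], max=4
Drop 3: I rot2 at col 0 lands with bottom-row=4; cleared 1 line(s) (total 1); column heights now [0 4 2 3], max=4
Drop 4: S rot2 at col 0 lands with bottom-row=4; cleared 0 line(s) (total 1); column heights now [5 6 6 3], max=6
Drop 5: J rot2 at col 1 lands with bottom-row=5; cleared 0 line(s) (total 1); column heights now [5 7 7 7], max=7
Drop 6: S rot2 at col 1 lands with bottom-row=7; cleared 0 line(s) (total 1); column heights now [5 8 9 9], max=9
Drop 7: J rot2 at col 1 lands with bottom-row=9; cleared 0 line(s) (total 1); column heights now [5 11 11 11], max=11

Answer: 1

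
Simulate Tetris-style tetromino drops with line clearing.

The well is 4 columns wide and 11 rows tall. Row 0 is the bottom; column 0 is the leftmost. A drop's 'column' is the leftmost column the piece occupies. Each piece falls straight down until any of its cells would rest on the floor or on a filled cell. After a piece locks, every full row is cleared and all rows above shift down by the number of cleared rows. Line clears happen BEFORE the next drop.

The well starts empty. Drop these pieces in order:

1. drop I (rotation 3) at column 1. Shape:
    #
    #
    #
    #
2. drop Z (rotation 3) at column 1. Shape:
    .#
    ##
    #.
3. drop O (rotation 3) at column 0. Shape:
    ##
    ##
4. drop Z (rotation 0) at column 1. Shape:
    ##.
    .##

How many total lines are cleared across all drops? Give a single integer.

Drop 1: I rot3 at col 1 lands with bottom-row=0; cleared 0 line(s) (total 0); column heights now [0 4 0 0], max=4
Drop 2: Z rot3 at col 1 lands with bottom-row=4; cleared 0 line(s) (total 0); column heights now [0 6 7 0], max=7
Drop 3: O rot3 at col 0 lands with bottom-row=6; cleared 0 line(s) (total 0); column heights now [8 8 7 0], max=8
Drop 4: Z rot0 at col 1 lands with bottom-row=7; cleared 1 line(s) (total 1); column heights now [7 8 8 0], max=8

Answer: 1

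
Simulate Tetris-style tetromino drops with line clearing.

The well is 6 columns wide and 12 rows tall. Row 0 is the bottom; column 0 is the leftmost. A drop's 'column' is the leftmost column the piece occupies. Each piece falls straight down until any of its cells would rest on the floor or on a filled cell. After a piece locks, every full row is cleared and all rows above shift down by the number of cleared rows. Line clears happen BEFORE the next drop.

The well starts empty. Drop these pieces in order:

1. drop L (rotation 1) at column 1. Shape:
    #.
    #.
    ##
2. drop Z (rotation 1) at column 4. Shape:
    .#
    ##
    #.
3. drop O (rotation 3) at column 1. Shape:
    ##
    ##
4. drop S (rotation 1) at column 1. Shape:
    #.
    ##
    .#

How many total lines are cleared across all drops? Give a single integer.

Drop 1: L rot1 at col 1 lands with bottom-row=0; cleared 0 line(s) (total 0); column heights now [0 3 1 0 0 0], max=3
Drop 2: Z rot1 at col 4 lands with bottom-row=0; cleared 0 line(s) (total 0); column heights now [0 3 1 0 2 3], max=3
Drop 3: O rot3 at col 1 lands with bottom-row=3; cleared 0 line(s) (total 0); column heights now [0 5 5 0 2 3], max=5
Drop 4: S rot1 at col 1 lands with bottom-row=5; cleared 0 line(s) (total 0); column heights now [0 8 7 0 2 3], max=8

Answer: 0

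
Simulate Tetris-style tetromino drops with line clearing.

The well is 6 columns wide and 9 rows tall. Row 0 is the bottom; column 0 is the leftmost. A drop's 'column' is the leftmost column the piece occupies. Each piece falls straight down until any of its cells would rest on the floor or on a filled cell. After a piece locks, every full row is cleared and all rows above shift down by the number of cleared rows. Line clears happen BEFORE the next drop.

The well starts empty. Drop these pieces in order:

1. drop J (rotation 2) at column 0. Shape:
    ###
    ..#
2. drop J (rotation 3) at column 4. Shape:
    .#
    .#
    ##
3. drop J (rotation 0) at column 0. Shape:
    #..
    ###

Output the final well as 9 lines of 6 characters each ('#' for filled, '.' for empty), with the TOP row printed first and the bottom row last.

Answer: ......
......
......
......
......
#.....
###..#
###..#
..#.##

Derivation:
Drop 1: J rot2 at col 0 lands with bottom-row=0; cleared 0 line(s) (total 0); column heights now [2 2 2 0 0 0], max=2
Drop 2: J rot3 at col 4 lands with bottom-row=0; cleared 0 line(s) (total 0); column heights now [2 2 2 0 1 3], max=3
Drop 3: J rot0 at col 0 lands with bottom-row=2; cleared 0 line(s) (total 0); column heights now [4 3 3 0 1 3], max=4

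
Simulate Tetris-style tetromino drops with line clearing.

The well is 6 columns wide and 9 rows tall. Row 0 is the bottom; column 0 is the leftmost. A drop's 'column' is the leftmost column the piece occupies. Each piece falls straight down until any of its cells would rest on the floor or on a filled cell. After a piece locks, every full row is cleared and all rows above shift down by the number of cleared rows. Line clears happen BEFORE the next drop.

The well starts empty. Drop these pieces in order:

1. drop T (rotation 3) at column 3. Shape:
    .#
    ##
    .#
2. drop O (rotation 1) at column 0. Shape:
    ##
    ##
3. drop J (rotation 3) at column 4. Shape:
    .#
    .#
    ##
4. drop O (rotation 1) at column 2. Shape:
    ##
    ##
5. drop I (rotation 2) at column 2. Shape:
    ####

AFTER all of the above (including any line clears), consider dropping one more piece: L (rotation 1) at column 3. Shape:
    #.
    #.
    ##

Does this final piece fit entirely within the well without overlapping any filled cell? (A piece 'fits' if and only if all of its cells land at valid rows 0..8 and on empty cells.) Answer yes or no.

Answer: no

Derivation:
Drop 1: T rot3 at col 3 lands with bottom-row=0; cleared 0 line(s) (total 0); column heights now [0 0 0 2 3 0], max=3
Drop 2: O rot1 at col 0 lands with bottom-row=0; cleared 0 line(s) (total 0); column heights now [2 2 0 2 3 0], max=3
Drop 3: J rot3 at col 4 lands with bottom-row=3; cleared 0 line(s) (total 0); column heights now [2 2 0 2 4 6], max=6
Drop 4: O rot1 at col 2 lands with bottom-row=2; cleared 0 line(s) (total 0); column heights now [2 2 4 4 4 6], max=6
Drop 5: I rot2 at col 2 lands with bottom-row=6; cleared 0 line(s) (total 0); column heights now [2 2 7 7 7 7], max=7
Test piece L rot1 at col 3 (width 2): heights before test = [2 2 7 7 7 7]; fits = False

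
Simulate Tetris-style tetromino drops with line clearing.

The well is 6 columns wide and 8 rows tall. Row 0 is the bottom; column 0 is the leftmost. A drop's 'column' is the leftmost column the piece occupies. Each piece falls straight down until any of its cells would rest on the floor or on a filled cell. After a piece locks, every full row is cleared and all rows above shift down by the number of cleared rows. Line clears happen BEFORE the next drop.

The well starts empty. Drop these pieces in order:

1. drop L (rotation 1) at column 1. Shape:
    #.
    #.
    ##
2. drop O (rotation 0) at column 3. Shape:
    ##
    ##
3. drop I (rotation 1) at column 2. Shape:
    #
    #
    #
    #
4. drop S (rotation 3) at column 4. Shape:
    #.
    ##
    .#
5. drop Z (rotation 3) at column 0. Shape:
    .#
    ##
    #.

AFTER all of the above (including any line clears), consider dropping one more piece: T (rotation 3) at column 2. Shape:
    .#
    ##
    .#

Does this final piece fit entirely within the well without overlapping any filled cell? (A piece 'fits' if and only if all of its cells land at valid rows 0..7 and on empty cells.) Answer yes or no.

Answer: yes

Derivation:
Drop 1: L rot1 at col 1 lands with bottom-row=0; cleared 0 line(s) (total 0); column heights now [0 3 1 0 0 0], max=3
Drop 2: O rot0 at col 3 lands with bottom-row=0; cleared 0 line(s) (total 0); column heights now [0 3 1 2 2 0], max=3
Drop 3: I rot1 at col 2 lands with bottom-row=1; cleared 0 line(s) (total 0); column heights now [0 3 5 2 2 0], max=5
Drop 4: S rot3 at col 4 lands with bottom-row=1; cleared 0 line(s) (total 0); column heights now [0 3 5 2 4 3], max=5
Drop 5: Z rot3 at col 0 lands with bottom-row=2; cleared 0 line(s) (total 0); column heights now [4 5 5 2 4 3], max=5
Test piece T rot3 at col 2 (width 2): heights before test = [4 5 5 2 4 3]; fits = True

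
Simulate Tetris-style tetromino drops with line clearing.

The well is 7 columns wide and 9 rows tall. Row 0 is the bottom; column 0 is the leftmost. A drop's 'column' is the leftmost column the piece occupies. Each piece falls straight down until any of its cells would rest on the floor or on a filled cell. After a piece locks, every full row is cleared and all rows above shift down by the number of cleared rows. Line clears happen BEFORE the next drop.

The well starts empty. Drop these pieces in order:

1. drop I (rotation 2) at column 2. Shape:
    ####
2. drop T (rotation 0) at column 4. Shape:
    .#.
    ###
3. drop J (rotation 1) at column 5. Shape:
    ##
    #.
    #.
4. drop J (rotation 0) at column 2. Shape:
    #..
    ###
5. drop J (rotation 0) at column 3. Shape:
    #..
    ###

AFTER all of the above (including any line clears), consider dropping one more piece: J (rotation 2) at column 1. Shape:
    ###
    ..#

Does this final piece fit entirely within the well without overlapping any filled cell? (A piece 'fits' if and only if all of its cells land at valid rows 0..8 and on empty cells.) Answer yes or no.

Drop 1: I rot2 at col 2 lands with bottom-row=0; cleared 0 line(s) (total 0); column heights now [0 0 1 1 1 1 0], max=1
Drop 2: T rot0 at col 4 lands with bottom-row=1; cleared 0 line(s) (total 0); column heights now [0 0 1 1 2 3 2], max=3
Drop 3: J rot1 at col 5 lands with bottom-row=3; cleared 0 line(s) (total 0); column heights now [0 0 1 1 2 6 6], max=6
Drop 4: J rot0 at col 2 lands with bottom-row=2; cleared 0 line(s) (total 0); column heights now [0 0 4 3 3 6 6], max=6
Drop 5: J rot0 at col 3 lands with bottom-row=6; cleared 0 line(s) (total 0); column heights now [0 0 4 8 7 7 6], max=8
Test piece J rot2 at col 1 (width 3): heights before test = [0 0 4 8 7 7 6]; fits = False

Answer: no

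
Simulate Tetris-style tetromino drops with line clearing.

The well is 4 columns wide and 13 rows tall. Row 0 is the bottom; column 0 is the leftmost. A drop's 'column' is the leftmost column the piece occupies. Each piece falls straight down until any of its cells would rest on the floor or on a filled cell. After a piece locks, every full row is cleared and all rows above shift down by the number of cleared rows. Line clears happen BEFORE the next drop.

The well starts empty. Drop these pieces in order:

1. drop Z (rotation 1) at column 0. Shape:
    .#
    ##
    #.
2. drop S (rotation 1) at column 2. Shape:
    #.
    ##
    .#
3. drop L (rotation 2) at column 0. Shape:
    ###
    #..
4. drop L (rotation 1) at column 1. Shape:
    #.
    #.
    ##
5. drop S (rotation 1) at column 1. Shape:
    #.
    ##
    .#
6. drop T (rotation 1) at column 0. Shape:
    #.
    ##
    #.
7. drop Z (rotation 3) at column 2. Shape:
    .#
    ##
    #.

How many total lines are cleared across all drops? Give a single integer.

Drop 1: Z rot1 at col 0 lands with bottom-row=0; cleared 0 line(s) (total 0); column heights now [2 3 0 0], max=3
Drop 2: S rot1 at col 2 lands with bottom-row=0; cleared 1 line(s) (total 1); column heights now [1 2 2 1], max=2
Drop 3: L rot2 at col 0 lands with bottom-row=1; cleared 0 line(s) (total 1); column heights now [3 3 3 1], max=3
Drop 4: L rot1 at col 1 lands with bottom-row=3; cleared 0 line(s) (total 1); column heights now [3 6 4 1], max=6
Drop 5: S rot1 at col 1 lands with bottom-row=5; cleared 0 line(s) (total 1); column heights now [3 8 7 1], max=8
Drop 6: T rot1 at col 0 lands with bottom-row=7; cleared 0 line(s) (total 1); column heights now [10 9 7 1], max=10
Drop 7: Z rot3 at col 2 lands with bottom-row=7; cleared 1 line(s) (total 2); column heights now [9 8 8 9], max=9

Answer: 2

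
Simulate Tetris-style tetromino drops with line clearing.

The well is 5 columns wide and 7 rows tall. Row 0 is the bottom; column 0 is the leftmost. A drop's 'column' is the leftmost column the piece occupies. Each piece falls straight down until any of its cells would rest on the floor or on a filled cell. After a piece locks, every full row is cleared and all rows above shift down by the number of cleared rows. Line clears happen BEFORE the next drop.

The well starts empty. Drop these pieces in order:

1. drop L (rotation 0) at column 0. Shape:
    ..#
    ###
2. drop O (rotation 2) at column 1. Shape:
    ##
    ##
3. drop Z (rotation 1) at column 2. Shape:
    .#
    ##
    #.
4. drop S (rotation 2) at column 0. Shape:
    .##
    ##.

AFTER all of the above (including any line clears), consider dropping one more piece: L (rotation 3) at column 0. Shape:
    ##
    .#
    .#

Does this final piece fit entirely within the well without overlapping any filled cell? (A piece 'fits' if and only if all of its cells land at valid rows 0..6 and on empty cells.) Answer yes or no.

Answer: no

Derivation:
Drop 1: L rot0 at col 0 lands with bottom-row=0; cleared 0 line(s) (total 0); column heights now [1 1 2 0 0], max=2
Drop 2: O rot2 at col 1 lands with bottom-row=2; cleared 0 line(s) (total 0); column heights now [1 4 4 0 0], max=4
Drop 3: Z rot1 at col 2 lands with bottom-row=4; cleared 0 line(s) (total 0); column heights now [1 4 6 7 0], max=7
Drop 4: S rot2 at col 0 lands with bottom-row=5; cleared 0 line(s) (total 0); column heights now [6 7 7 7 0], max=7
Test piece L rot3 at col 0 (width 2): heights before test = [6 7 7 7 0]; fits = False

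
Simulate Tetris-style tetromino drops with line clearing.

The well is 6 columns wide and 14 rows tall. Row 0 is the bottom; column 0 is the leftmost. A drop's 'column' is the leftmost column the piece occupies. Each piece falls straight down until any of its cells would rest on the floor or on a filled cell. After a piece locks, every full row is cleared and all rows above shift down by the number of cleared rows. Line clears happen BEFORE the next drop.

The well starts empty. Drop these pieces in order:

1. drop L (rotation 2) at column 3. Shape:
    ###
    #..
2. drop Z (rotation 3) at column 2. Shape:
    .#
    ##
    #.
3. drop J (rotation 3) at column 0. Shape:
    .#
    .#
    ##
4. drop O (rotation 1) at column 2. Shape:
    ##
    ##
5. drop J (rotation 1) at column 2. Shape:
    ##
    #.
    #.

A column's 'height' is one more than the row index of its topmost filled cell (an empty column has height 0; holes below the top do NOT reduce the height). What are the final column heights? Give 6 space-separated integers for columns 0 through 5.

Drop 1: L rot2 at col 3 lands with bottom-row=0; cleared 0 line(s) (total 0); column heights now [0 0 0 2 2 2], max=2
Drop 2: Z rot3 at col 2 lands with bottom-row=1; cleared 0 line(s) (total 0); column heights now [0 0 3 4 2 2], max=4
Drop 3: J rot3 at col 0 lands with bottom-row=0; cleared 0 line(s) (total 0); column heights now [1 3 3 4 2 2], max=4
Drop 4: O rot1 at col 2 lands with bottom-row=4; cleared 0 line(s) (total 0); column heights now [1 3 6 6 2 2], max=6
Drop 5: J rot1 at col 2 lands with bottom-row=6; cleared 0 line(s) (total 0); column heights now [1 3 9 9 2 2], max=9

Answer: 1 3 9 9 2 2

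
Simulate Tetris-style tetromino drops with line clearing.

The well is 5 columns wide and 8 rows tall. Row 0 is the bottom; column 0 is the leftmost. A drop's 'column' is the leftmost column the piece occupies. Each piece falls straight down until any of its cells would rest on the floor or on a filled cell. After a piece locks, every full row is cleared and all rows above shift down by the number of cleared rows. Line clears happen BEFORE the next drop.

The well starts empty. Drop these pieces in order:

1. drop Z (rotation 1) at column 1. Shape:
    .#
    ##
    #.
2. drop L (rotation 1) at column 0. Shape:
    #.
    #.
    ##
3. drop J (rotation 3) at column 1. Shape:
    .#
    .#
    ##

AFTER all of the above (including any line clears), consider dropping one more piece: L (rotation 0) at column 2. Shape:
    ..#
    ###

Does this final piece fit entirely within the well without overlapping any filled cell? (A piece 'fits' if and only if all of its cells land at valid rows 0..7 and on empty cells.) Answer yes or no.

Drop 1: Z rot1 at col 1 lands with bottom-row=0; cleared 0 line(s) (total 0); column heights now [0 2 3 0 0], max=3
Drop 2: L rot1 at col 0 lands with bottom-row=2; cleared 0 line(s) (total 0); column heights now [5 3 3 0 0], max=5
Drop 3: J rot3 at col 1 lands with bottom-row=3; cleared 0 line(s) (total 0); column heights now [5 4 6 0 0], max=6
Test piece L rot0 at col 2 (width 3): heights before test = [5 4 6 0 0]; fits = True

Answer: yes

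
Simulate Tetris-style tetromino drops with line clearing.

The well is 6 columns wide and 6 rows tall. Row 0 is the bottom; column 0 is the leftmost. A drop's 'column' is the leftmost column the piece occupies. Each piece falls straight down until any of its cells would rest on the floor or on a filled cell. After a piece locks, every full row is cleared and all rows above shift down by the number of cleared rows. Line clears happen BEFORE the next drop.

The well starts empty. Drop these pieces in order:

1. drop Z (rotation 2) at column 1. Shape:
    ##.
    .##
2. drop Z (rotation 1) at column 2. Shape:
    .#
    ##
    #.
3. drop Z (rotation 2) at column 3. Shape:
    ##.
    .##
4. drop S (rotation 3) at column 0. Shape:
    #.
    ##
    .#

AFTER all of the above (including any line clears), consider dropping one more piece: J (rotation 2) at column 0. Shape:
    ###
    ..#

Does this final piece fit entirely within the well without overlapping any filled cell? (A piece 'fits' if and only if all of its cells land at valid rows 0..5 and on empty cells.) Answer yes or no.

Drop 1: Z rot2 at col 1 lands with bottom-row=0; cleared 0 line(s) (total 0); column heights now [0 2 2 1 0 0], max=2
Drop 2: Z rot1 at col 2 lands with bottom-row=2; cleared 0 line(s) (total 0); column heights now [0 2 4 5 0 0], max=5
Drop 3: Z rot2 at col 3 lands with bottom-row=4; cleared 0 line(s) (total 0); column heights now [0 2 4 6 6 5], max=6
Drop 4: S rot3 at col 0 lands with bottom-row=2; cleared 0 line(s) (total 0); column heights now [5 4 4 6 6 5], max=6
Test piece J rot2 at col 0 (width 3): heights before test = [5 4 4 6 6 5]; fits = True

Answer: yes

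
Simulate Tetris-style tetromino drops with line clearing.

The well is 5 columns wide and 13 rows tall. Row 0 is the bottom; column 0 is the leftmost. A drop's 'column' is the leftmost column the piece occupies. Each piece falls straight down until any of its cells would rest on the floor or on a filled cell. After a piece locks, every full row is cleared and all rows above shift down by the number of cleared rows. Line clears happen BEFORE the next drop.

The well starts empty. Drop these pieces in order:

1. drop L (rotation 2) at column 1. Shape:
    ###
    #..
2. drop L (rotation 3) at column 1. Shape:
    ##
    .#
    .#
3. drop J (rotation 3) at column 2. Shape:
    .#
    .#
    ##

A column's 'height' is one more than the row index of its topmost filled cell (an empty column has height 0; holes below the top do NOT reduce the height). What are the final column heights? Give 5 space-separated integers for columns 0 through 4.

Drop 1: L rot2 at col 1 lands with bottom-row=0; cleared 0 line(s) (total 0); column heights now [0 2 2 2 0], max=2
Drop 2: L rot3 at col 1 lands with bottom-row=2; cleared 0 line(s) (total 0); column heights now [0 5 5 2 0], max=5
Drop 3: J rot3 at col 2 lands with bottom-row=5; cleared 0 line(s) (total 0); column heights now [0 5 6 8 0], max=8

Answer: 0 5 6 8 0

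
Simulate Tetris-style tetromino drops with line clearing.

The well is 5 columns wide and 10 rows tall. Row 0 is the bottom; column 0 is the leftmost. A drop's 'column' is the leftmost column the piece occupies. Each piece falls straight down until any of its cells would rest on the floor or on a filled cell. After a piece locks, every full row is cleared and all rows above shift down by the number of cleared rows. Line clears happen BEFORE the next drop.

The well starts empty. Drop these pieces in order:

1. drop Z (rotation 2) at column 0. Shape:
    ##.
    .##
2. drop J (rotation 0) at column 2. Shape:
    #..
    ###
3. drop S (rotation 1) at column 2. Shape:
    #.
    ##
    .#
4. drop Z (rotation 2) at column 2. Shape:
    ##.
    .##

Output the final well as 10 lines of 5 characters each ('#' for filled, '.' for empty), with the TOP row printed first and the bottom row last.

Drop 1: Z rot2 at col 0 lands with bottom-row=0; cleared 0 line(s) (total 0); column heights now [2 2 1 0 0], max=2
Drop 2: J rot0 at col 2 lands with bottom-row=1; cleared 1 line(s) (total 1); column heights now [0 1 2 0 0], max=2
Drop 3: S rot1 at col 2 lands with bottom-row=1; cleared 0 line(s) (total 1); column heights now [0 1 4 3 0], max=4
Drop 4: Z rot2 at col 2 lands with bottom-row=3; cleared 0 line(s) (total 1); column heights now [0 1 5 5 4], max=5

Answer: .....
.....
.....
.....
.....
..##.
..###
..##.
..##.
.##..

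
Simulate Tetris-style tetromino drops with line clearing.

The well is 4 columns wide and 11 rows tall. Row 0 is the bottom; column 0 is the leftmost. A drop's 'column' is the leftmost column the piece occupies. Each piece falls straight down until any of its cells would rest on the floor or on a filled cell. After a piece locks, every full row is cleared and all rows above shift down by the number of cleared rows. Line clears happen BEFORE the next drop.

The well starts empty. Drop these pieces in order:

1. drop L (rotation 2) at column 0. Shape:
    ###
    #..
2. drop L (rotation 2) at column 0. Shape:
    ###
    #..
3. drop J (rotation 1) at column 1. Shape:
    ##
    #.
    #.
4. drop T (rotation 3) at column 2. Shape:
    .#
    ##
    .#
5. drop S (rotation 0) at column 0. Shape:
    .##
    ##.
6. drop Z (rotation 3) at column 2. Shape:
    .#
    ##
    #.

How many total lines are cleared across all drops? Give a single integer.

Answer: 1

Derivation:
Drop 1: L rot2 at col 0 lands with bottom-row=0; cleared 0 line(s) (total 0); column heights now [2 2 2 0], max=2
Drop 2: L rot2 at col 0 lands with bottom-row=2; cleared 0 line(s) (total 0); column heights now [4 4 4 0], max=4
Drop 3: J rot1 at col 1 lands with bottom-row=4; cleared 0 line(s) (total 0); column heights now [4 7 7 0], max=7
Drop 4: T rot3 at col 2 lands with bottom-row=6; cleared 0 line(s) (total 0); column heights now [4 7 8 9], max=9
Drop 5: S rot0 at col 0 lands with bottom-row=7; cleared 1 line(s) (total 1); column heights now [4 8 8 8], max=8
Drop 6: Z rot3 at col 2 lands with bottom-row=8; cleared 0 line(s) (total 1); column heights now [4 8 10 11], max=11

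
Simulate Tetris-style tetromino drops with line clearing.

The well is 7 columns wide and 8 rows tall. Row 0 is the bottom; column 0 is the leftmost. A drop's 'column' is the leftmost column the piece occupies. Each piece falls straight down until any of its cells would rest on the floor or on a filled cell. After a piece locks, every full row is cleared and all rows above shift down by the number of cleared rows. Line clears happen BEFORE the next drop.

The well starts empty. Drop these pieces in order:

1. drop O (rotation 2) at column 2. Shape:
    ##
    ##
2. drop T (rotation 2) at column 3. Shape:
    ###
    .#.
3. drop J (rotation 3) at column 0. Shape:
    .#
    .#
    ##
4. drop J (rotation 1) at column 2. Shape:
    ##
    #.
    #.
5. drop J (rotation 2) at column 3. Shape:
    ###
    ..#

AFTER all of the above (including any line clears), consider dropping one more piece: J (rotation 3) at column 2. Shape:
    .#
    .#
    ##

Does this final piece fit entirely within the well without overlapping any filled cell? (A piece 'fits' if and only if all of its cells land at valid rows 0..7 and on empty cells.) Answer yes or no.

Answer: no

Derivation:
Drop 1: O rot2 at col 2 lands with bottom-row=0; cleared 0 line(s) (total 0); column heights now [0 0 2 2 0 0 0], max=2
Drop 2: T rot2 at col 3 lands with bottom-row=1; cleared 0 line(s) (total 0); column heights now [0 0 2 3 3 3 0], max=3
Drop 3: J rot3 at col 0 lands with bottom-row=0; cleared 0 line(s) (total 0); column heights now [1 3 2 3 3 3 0], max=3
Drop 4: J rot1 at col 2 lands with bottom-row=2; cleared 0 line(s) (total 0); column heights now [1 3 5 5 3 3 0], max=5
Drop 5: J rot2 at col 3 lands with bottom-row=4; cleared 0 line(s) (total 0); column heights now [1 3 5 6 6 6 0], max=6
Test piece J rot3 at col 2 (width 2): heights before test = [1 3 5 6 6 6 0]; fits = False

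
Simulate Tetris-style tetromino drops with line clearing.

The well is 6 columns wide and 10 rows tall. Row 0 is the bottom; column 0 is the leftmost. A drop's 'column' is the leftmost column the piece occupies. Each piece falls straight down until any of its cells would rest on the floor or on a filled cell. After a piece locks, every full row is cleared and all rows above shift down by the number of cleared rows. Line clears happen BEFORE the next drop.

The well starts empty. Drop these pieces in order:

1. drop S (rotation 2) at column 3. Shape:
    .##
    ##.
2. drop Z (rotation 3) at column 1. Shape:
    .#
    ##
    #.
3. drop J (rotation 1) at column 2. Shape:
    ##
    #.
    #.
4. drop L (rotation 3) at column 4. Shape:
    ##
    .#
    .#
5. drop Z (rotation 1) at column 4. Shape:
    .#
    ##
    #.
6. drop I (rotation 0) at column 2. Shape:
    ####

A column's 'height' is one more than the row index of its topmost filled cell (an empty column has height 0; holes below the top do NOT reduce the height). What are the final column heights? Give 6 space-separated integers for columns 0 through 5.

Drop 1: S rot2 at col 3 lands with bottom-row=0; cleared 0 line(s) (total 0); column heights now [0 0 0 1 2 2], max=2
Drop 2: Z rot3 at col 1 lands with bottom-row=0; cleared 0 line(s) (total 0); column heights now [0 2 3 1 2 2], max=3
Drop 3: J rot1 at col 2 lands with bottom-row=3; cleared 0 line(s) (total 0); column heights now [0 2 6 6 2 2], max=6
Drop 4: L rot3 at col 4 lands with bottom-row=2; cleared 0 line(s) (total 0); column heights now [0 2 6 6 5 5], max=6
Drop 5: Z rot1 at col 4 lands with bottom-row=5; cleared 0 line(s) (total 0); column heights now [0 2 6 6 7 8], max=8
Drop 6: I rot0 at col 2 lands with bottom-row=8; cleared 0 line(s) (total 0); column heights now [0 2 9 9 9 9], max=9

Answer: 0 2 9 9 9 9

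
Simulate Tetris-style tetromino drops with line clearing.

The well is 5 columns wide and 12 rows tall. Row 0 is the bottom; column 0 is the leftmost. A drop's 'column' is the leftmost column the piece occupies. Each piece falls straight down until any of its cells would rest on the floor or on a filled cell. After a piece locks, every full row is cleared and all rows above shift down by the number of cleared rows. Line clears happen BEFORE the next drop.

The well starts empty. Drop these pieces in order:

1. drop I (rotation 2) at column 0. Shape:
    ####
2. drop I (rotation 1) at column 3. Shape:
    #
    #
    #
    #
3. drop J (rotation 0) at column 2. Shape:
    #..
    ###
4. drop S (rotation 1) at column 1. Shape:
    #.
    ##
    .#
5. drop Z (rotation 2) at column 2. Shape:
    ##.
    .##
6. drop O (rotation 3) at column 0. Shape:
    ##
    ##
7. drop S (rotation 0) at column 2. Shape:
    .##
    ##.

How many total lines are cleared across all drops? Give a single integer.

Drop 1: I rot2 at col 0 lands with bottom-row=0; cleared 0 line(s) (total 0); column heights now [1 1 1 1 0], max=1
Drop 2: I rot1 at col 3 lands with bottom-row=1; cleared 0 line(s) (total 0); column heights now [1 1 1 5 0], max=5
Drop 3: J rot0 at col 2 lands with bottom-row=5; cleared 0 line(s) (total 0); column heights now [1 1 7 6 6], max=7
Drop 4: S rot1 at col 1 lands with bottom-row=7; cleared 0 line(s) (total 0); column heights now [1 10 9 6 6], max=10
Drop 5: Z rot2 at col 2 lands with bottom-row=8; cleared 0 line(s) (total 0); column heights now [1 10 10 10 9], max=10
Drop 6: O rot3 at col 0 lands with bottom-row=10; cleared 0 line(s) (total 0); column heights now [12 12 10 10 9], max=12
Drop 7: S rot0 at col 2 lands with bottom-row=10; cleared 0 line(s) (total 0); column heights now [12 12 11 12 12], max=12

Answer: 0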